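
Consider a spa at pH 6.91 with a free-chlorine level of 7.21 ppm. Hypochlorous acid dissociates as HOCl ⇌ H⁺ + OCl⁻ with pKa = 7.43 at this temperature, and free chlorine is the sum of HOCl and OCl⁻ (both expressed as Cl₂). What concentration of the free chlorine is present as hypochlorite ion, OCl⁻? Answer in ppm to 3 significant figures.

1.67 ppm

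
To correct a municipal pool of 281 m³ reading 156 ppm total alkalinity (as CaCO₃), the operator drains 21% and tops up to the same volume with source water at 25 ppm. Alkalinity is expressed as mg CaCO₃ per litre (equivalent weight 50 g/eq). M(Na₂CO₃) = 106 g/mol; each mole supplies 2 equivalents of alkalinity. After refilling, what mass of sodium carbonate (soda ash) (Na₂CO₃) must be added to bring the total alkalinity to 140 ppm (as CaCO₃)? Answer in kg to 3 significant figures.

Volume: 281 m³ = 281,000 L.
After draining 21% and refilling: 156 × 0.79 + 25 × 0.21 = 128.49 ppm.
Deficit to target: 140 − 128.49 = 11.51 mg/L.
As CaCO₃: 11.51 mg/L × 281,000 L = 3234 g; ÷ 50 g/eq ÷ 2 = 32.34 mol Na₂CO₃.
Mass: 32.34 × 106 = 3428 g.

3.43 kg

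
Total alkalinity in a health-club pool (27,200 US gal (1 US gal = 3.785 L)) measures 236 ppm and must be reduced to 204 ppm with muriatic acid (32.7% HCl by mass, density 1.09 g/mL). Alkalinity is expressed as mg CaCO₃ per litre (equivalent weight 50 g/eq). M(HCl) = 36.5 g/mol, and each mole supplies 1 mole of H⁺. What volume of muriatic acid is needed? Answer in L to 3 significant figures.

6.75 L

Volume: 27,200 US gal × 3.785 L/gal = 102,952 L.
Alkalinity to neutralize: (236 − 204) = 32 mg/L as CaCO₃ × 102,952 L = 3294 g as CaCO₃.
Equivalents of H⁺ required: 3294 ÷ 50 g/eq = 65.89 eq = 65.89 mol HCl.
Mass of HCl: 65.89 × 36.5 = 2405 g.
Mass of 32.7% solution: 2405 / 0.327 = 7355 g.
Volume: 7355 g ÷ 1.09 g/mL = 6747 mL.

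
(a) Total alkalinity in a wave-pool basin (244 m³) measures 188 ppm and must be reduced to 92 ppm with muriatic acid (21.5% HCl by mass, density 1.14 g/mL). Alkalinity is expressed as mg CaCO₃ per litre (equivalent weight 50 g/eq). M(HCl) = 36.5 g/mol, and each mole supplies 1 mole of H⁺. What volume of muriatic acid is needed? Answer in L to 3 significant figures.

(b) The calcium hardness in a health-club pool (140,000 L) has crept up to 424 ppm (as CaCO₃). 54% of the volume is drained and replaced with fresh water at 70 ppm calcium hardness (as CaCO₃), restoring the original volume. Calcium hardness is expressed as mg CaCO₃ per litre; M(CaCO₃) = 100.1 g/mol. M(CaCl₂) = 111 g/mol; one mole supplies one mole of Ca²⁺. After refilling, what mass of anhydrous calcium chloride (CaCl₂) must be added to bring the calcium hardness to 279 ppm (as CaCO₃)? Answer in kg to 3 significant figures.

(a) 69.8 L; (b) 7.17 kg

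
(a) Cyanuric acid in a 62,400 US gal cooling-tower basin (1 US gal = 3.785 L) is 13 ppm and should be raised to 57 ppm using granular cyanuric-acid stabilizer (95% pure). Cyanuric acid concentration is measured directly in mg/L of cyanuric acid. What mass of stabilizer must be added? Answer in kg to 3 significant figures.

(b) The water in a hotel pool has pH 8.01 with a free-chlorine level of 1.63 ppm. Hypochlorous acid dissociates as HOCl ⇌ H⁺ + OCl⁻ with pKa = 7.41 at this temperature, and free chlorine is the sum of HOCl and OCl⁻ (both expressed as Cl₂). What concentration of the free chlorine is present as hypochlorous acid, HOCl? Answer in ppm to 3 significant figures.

(a) 10.9 kg; (b) 0.327 ppm

(a) Volume: 62,400 US gal × 3.785 L/gal = 236,184 L.
(a) CYA to add: (57 − 13) = 44 mg/L × 236,184 L = 10,390 g cyanuric acid.
(a) At 95% purity: 10,390 / 0.95 = 10,940 g product.

(b) [OCl⁻]/[HOCl] = 10^(pH − pKa) = 10^(8.01 − 7.41) = 10^0.60 = 3.981.
(b) Fraction as HOCl = 1 / (1 + 3.981) = 0.2008.
(b) HOCl = 0.2008 × 1.63 ppm = 0.3272 ppm.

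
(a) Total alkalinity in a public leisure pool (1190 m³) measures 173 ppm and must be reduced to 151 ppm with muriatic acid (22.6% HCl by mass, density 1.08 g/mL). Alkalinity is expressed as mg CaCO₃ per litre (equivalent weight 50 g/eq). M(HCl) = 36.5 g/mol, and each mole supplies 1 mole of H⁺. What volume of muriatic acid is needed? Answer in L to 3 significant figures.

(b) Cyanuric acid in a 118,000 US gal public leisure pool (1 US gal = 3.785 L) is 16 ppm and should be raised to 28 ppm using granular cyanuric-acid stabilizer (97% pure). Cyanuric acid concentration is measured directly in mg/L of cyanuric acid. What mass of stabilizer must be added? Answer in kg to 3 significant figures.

(a) 78.3 L; (b) 5.53 kg

(a) Volume: 1190 m³ = 1,190,000 L.
(a) Alkalinity to neutralize: (173 − 151) = 22 mg/L as CaCO₃ × 1,190,000 L = 26,180 g as CaCO₃.
(a) Equivalents of H⁺ required: 26,180 ÷ 50 g/eq = 523.6 eq = 523.6 mol HCl.
(a) Mass of HCl: 523.6 × 36.5 = 19,110 g.
(a) Mass of 22.6% solution: 19,110 / 0.226 = 84,560 g.
(a) Volume: 84,560 g ÷ 1.08 g/mL = 78,300 mL.

(b) Volume: 118,000 US gal × 3.785 L/gal = 446,630 L.
(b) CYA to add: (28 − 16) = 12 mg/L × 446,630 L = 5360 g cyanuric acid.
(b) At 97% purity: 5360 / 0.97 = 5525 g product.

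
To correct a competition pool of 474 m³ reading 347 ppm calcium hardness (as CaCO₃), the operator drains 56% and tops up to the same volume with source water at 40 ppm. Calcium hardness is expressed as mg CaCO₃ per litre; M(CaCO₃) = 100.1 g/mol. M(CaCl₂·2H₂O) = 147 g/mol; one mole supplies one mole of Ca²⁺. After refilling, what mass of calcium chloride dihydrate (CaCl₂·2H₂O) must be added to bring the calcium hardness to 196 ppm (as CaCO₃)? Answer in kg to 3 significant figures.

Volume: 474 m³ = 474,000 L.
After draining 56% and refilling: 347 × 0.44 + 40 × 0.56 = 175.08 ppm.
Deficit to target: 196 − 175.08 = 20.92 mg/L.
As CaCO₃: 20.92 mg/L × 474,000 L = 9916 g; ÷ 100.1 = 99.06 mol Ca²⁺.
Mass: 99.06 × 147 = 14,560 g.

14.6 kg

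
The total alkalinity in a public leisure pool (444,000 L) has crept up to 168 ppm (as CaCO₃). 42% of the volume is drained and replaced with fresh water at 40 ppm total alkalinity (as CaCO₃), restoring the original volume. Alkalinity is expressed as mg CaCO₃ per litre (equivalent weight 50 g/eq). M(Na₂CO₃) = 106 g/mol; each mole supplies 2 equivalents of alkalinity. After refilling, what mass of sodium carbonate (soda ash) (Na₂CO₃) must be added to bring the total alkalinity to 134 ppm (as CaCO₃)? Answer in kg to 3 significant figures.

9.30 kg

After draining 42% and refilling: 168 × 0.58 + 40 × 0.42 = 114.24 ppm.
Deficit to target: 134 − 114.24 = 19.76 mg/L.
As CaCO₃: 19.76 mg/L × 444,000 L = 8773 g; ÷ 50 g/eq ÷ 2 = 87.73 mol Na₂CO₃.
Mass: 87.73 × 106 = 9300 g.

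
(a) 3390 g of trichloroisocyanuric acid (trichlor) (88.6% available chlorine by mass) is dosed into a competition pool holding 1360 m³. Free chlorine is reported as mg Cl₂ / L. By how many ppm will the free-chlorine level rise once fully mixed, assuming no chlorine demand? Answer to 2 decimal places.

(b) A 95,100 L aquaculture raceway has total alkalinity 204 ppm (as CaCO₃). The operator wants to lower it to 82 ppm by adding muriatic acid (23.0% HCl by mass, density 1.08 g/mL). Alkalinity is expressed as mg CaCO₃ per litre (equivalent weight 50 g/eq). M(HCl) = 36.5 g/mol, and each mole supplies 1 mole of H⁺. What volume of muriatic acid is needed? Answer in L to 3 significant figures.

(a) 2.21 ppm; (b) 34.1 L

(a) Volume: 1360 m³ = 1,360,000 L.
(a) Available chlorine delivered: 3390 g × 0.886 = 3004 g as Cl₂.
(a) Concentration rise: 3004 g / 1,360,000 L = 2.208 mg/L = 2.21 ppm.

(b) Alkalinity to neutralize: (204 − 82) = 122 mg/L as CaCO₃ × 95,100 L = 11,600 g as CaCO₃.
(b) Equivalents of H⁺ required: 11,600 ÷ 50 g/eq = 232 eq = 232 mol HCl.
(b) Mass of HCl: 232 × 36.5 = 8470 g.
(b) Mass of 23.0% solution: 8470 / 0.23 = 36,820 g.
(b) Volume: 36,820 g ÷ 1.08 g/mL = 34,100 mL.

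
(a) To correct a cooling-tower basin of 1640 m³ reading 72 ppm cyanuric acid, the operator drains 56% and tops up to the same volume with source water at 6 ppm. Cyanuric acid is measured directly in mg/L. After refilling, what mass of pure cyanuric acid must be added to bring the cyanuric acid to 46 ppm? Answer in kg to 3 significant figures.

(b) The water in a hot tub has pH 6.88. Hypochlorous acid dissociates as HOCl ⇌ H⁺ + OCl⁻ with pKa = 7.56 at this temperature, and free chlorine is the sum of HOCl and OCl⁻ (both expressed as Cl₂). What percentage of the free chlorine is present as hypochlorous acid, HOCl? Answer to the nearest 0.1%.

(a) 18.0 kg; (b) 82.7%

(a) Volume: 1640 m³ = 1,640,000 L.
(a) After draining 56% and refilling: 72 × 0.44 + 6 × 0.56 = 35.04 ppm.
(a) Deficit to target: 46 − 35.04 = 10.96 mg/L.
(a) Mass: 10.96 mg/L × 1,640,000 L = 17,970 g cyanuric acid.

(b) [OCl⁻]/[HOCl] = 10^(pH − pKa) = 10^(6.88 − 7.56) = 10^-0.68 = 0.2089.
(b) Fraction as HOCl = 1 / (1 + 0.2089) = 0.8272.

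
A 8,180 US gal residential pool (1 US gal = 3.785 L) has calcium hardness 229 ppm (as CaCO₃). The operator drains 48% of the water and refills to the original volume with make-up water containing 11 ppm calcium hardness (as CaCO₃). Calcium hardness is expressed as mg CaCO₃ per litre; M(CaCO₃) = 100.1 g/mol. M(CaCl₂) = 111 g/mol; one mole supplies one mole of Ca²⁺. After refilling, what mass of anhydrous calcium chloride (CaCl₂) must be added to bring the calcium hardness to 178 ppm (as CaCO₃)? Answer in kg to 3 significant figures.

1.84 kg

Volume: 8,180 US gal × 3.785 L/gal = 30,961 L.
After draining 48% and refilling: 229 × 0.52 + 11 × 0.48 = 124.36 ppm.
Deficit to target: 178 − 124.36 = 53.64 mg/L.
As CaCO₃: 53.64 mg/L × 30,961 L = 1661 g; ÷ 100.1 = 16.59 mol Ca²⁺.
Mass: 16.59 × 111 = 1842 g.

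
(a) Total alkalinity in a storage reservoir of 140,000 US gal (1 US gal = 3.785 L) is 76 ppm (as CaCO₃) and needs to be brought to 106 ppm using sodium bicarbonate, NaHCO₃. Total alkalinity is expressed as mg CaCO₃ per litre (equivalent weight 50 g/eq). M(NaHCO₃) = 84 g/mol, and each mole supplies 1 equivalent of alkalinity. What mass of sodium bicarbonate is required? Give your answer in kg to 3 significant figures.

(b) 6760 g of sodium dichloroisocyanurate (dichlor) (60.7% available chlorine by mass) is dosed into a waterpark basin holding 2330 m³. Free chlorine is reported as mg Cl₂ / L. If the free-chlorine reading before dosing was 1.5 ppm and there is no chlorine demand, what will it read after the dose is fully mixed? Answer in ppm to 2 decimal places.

(a) Volume: 140,000 US gal × 3.785 L/gal = 529,900 L.
(a) Alkalinity to add: (106 − 76) = 30 mg/L as CaCO₃ × 529,900 L = 15,900 g as CaCO₃.
(a) Equivalents: 15,900 g ÷ 50 g/eq = 317.9 eq.
(a) NaHCO₃ supplies 1 eq per mole → 317.9 mol.
(a) Mass: 317.9 mol × 84 g/mol = 26,710 g.

(b) Volume: 2330 m³ = 2,330,000 L.
(b) Available chlorine delivered: 6760 g × 0.607 = 4103 g as Cl₂.
(b) Concentration rise: 4103 g / 2,330,000 L = 1.761 mg/L = 1.76 ppm.
(b) Final FC: 1.5 + 1.76 = 3.26 ppm.

(a) 26.7 kg; (b) 3.26 ppm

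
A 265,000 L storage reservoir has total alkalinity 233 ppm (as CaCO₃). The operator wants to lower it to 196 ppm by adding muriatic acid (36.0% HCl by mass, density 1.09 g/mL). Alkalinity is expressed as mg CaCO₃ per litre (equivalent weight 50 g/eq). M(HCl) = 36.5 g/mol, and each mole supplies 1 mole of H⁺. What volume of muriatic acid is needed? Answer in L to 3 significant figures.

18.2 L

Alkalinity to neutralize: (233 − 196) = 37 mg/L as CaCO₃ × 265,000 L = 9805 g as CaCO₃.
Equivalents of H⁺ required: 9805 ÷ 50 g/eq = 196.1 eq = 196.1 mol HCl.
Mass of HCl: 196.1 × 36.5 = 7158 g.
Mass of 36.0% solution: 7158 / 0.36 = 19,880 g.
Volume: 19,880 g ÷ 1.09 g/mL = 18,240 mL.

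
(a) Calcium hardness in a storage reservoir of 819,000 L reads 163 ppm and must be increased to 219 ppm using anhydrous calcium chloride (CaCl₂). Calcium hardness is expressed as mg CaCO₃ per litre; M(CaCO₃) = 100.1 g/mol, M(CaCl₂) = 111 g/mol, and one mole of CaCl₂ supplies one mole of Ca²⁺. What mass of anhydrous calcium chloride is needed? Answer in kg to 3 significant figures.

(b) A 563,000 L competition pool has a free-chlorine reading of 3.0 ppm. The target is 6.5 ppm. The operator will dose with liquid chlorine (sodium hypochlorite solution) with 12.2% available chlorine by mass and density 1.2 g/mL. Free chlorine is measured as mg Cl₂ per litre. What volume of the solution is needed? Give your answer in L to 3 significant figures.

(a) Hardness to add: (219 − 163) = 56 mg/L as CaCO₃ × 819,000 L = 45,860 g as CaCO₃.
(a) Moles of Ca²⁺ (1 mol Ca²⁺ ≡ 1 mol CaCO₃): 45,860 / 100.1 g/mol = 458.2 mol.
(a) Mass of CaCl₂: 458.2 × 111 = 50,860 g.

(b) Chlorine deficit: 6.5 − 3.0 = 3.5 ppm = 3.5 mg/L as Cl₂.
(b) Cl₂ equivalent needed: 3.5 mg/L × 563,000 L = 1,970,000 mg = 1970 g.
(b) Product at 12.2% available chlorine: 1970 / 0.122 = 16,150 g.
(b) Volume at density 1.2 g/mL: 16,150 g ÷ 1.2 g/mL = 13,460 mL.

(a) 50.9 kg; (b) 13.5 L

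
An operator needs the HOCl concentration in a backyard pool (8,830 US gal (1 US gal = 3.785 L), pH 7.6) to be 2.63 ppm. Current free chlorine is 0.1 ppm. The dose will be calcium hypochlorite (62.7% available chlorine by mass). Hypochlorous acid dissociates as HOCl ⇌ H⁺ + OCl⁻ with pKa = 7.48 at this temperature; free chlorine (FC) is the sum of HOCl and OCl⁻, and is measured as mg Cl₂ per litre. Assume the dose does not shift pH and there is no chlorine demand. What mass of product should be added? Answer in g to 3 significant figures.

320 g

Volume: 8,830 US gal × 3.785 L/gal = 33,422 L.
[OCl⁻]/[HOCl] = 10^(pH − pKa) = 10^(7.6 − 7.48) = 1.318; fraction as HOCl = 1/(1 + 1.318) = 0.4314.
Free chlorine required for 2.63 ppm HOCl: 2.63 / 0.4314 = 6.097 ppm.
FC to add: 6.097 − 0.1 = 5.997 mg/L as Cl₂.
Cl₂ equivalent: 5.997 mg/L × 33,422 L = 200.4 g.
Product at 62.7% available Cl: 200.4 / 0.627 = 319.7 g.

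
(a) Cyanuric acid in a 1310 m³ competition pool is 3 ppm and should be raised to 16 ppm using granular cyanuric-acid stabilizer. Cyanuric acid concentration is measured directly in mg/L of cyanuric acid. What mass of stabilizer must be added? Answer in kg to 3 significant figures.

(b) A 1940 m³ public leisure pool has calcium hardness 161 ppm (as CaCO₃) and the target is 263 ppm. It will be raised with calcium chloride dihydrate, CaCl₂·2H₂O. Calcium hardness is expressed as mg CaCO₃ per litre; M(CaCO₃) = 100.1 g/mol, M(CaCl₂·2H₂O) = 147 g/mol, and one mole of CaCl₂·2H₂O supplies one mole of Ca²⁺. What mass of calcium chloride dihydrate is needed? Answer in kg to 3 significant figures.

(a) Volume: 1310 m³ = 1,310,000 L.
(a) CYA to add: (16 − 3) = 13 mg/L × 1,310,000 L = 17,030 g cyanuric acid.

(b) Volume: 1940 m³ = 1,940,000 L.
(b) Hardness to add: (263 − 161) = 102 mg/L as CaCO₃ × 1,940,000 L = 197,900 g as CaCO₃.
(b) Moles of Ca²⁺ (1 mol Ca²⁺ ≡ 1 mol CaCO₃): 197,900 / 100.1 g/mol = 1977 mol.
(b) Mass of CaCl₂·2H₂O: 1977 × 147 = 290,600 g.

(a) 17.0 kg; (b) 291 kg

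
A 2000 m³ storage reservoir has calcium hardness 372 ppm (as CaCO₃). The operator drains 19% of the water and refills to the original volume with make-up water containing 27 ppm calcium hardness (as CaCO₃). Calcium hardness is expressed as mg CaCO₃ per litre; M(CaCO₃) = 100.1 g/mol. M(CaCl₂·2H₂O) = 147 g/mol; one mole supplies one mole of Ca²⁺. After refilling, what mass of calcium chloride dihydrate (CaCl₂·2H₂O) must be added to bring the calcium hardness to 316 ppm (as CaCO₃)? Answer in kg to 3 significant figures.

Volume: 2000 m³ = 2,000,000 L.
After draining 19% and refilling: 372 × 0.81 + 27 × 0.19 = 306.45 ppm.
Deficit to target: 316 − 306.45 = 9.55 mg/L.
As CaCO₃: 9.55 mg/L × 2,000,000 L = 19,100 g; ÷ 100.1 = 190.8 mol Ca²⁺.
Mass: 190.8 × 147 = 28,050 g.

28.0 kg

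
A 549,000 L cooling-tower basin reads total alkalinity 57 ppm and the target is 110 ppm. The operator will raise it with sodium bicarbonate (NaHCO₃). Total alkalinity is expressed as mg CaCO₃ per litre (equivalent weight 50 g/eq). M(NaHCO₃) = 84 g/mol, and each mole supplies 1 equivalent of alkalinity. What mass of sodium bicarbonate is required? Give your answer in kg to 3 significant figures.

Alkalinity to add: (110 − 57) = 53 mg/L as CaCO₃ × 549,000 L = 29,100 g as CaCO₃.
Equivalents: 29,100 g ÷ 50 g/eq = 581.9 eq.
NaHCO₃ supplies 1 eq per mole → 581.9 mol.
Mass: 581.9 mol × 84 g/mol = 48,880 g.

48.9 kg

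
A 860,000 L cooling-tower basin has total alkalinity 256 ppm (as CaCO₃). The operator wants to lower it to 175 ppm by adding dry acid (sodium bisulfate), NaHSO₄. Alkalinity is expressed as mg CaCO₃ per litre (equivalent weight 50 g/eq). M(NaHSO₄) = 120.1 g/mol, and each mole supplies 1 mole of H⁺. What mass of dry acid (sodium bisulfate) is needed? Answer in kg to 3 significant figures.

167 kg

Alkalinity to neutralize: (256 − 175) = 81 mg/L as CaCO₃ × 860,000 L = 69,660 g as CaCO₃.
Equivalents of H⁺ required: 69,660 ÷ 50 g/eq = 1393 eq = 1393 mol NaHSO₄.
Mass of NaHSO₄: 1393 × 120.1 = 167,300 g.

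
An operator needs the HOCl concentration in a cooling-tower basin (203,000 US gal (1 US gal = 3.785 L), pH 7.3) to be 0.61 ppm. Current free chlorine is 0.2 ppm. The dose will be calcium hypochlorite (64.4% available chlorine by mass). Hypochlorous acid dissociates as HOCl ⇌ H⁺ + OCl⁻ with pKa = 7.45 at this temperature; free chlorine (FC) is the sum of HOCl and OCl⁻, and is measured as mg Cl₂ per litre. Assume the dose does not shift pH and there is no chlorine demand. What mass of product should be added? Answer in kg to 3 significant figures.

Volume: 203,000 US gal × 3.785 L/gal = 768,355 L.
[OCl⁻]/[HOCl] = 10^(pH − pKa) = 10^(7.3 − 7.45) = 0.7079; fraction as HOCl = 1/(1 + 0.7079) = 0.5855.
Free chlorine required for 0.61 ppm HOCl: 0.61 / 0.5855 = 1.042 ppm.
FC to add: 1.042 − 0.2 = 0.8418 mg/L as Cl₂.
Cl₂ equivalent: 0.8418 mg/L × 768,355 L = 646.8 g.
Product at 64.4% available Cl: 646.8 / 0.644 = 1004 g.

1.00 kg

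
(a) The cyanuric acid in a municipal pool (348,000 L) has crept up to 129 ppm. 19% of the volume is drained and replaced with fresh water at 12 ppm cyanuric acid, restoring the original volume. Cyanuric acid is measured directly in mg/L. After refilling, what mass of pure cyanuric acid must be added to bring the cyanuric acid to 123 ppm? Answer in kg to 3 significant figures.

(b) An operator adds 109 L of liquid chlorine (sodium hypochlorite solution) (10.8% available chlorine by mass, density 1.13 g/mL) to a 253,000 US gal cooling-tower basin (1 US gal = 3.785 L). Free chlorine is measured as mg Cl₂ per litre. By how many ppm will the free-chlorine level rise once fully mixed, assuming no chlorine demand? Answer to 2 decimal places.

(a) 5.65 kg; (b) 13.89 ppm

(a) After draining 19% and refilling: 129 × 0.81 + 12 × 0.19 = 106.77 ppm.
(a) Deficit to target: 123 − 106.77 = 16.23 mg/L.
(a) Mass: 16.23 mg/L × 348,000 L = 5648 g cyanuric acid.

(b) Volume: 253,000 US gal × 3.785 L/gal = 957,605 L.
(b) Mass of solution: 109 L × 1000 mL/L × 1.13 g/mL = 123,200 g.
(b) Available chlorine delivered: 123,200 g × 0.108 = 13,300 g as Cl₂.
(b) Concentration rise: 13,300 g / 957,605 L = 13.89 mg/L = 13.89 ppm.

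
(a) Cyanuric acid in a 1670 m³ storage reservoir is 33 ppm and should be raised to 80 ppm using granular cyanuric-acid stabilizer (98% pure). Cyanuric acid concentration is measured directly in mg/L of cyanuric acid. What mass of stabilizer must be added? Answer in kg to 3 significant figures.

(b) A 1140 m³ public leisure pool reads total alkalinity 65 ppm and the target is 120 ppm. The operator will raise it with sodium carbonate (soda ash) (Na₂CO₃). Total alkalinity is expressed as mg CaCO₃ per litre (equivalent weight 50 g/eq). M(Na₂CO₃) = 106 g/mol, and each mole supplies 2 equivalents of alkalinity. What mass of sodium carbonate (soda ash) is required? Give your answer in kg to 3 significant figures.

(a) 80.1 kg; (b) 66.5 kg

(a) Volume: 1670 m³ = 1,670,000 L.
(a) CYA to add: (80 − 33) = 47 mg/L × 1,670,000 L = 78,490 g cyanuric acid.
(a) At 98% purity: 78,490 / 0.98 = 80,090 g product.

(b) Volume: 1140 m³ = 1,140,000 L.
(b) Alkalinity to add: (120 − 65) = 55 mg/L as CaCO₃ × 1,140,000 L = 62,700 g as CaCO₃.
(b) Equivalents: 62,700 g ÷ 50 g/eq = 1254 eq.
(b) Each mole of Na₂CO₃ supplies 2 eq, so 1254 / 2 = 627 mol.
(b) Mass: 627 mol × 106 g/mol = 66,460 g.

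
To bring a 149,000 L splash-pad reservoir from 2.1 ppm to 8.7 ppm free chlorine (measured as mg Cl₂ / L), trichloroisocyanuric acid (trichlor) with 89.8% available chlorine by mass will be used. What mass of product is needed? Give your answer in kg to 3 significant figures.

Chlorine deficit: 8.7 − 2.1 = 6.6 ppm = 6.6 mg/L as Cl₂.
Cl₂ equivalent needed: 6.6 mg/L × 149,000 L = 983,400 mg = 983.4 g.
Product at 89.8% available chlorine: 983.4 / 0.898 = 1095 g.

1.10 kg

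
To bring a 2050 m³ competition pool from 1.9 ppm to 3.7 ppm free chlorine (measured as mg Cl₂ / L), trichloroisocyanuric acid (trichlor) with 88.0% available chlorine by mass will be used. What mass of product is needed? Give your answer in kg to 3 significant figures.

4.19 kg

Volume: 2050 m³ = 2,050,000 L.
Chlorine deficit: 3.7 − 1.9 = 1.8 ppm = 1.8 mg/L as Cl₂.
Cl₂ equivalent needed: 1.8 mg/L × 2,050,000 L = 3,690,000 mg = 3690 g.
Product at 88.0% available chlorine: 3690 / 0.88 = 4193 g.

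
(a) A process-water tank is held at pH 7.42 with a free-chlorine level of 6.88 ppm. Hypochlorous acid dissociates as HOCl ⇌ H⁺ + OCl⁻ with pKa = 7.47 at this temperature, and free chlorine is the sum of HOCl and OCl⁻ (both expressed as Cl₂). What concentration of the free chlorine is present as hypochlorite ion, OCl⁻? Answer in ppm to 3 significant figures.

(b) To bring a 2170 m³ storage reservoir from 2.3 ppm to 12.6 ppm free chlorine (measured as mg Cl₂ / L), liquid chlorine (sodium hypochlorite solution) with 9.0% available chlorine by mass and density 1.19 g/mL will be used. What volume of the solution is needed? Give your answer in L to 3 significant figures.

(a) [OCl⁻]/[HOCl] = 10^(pH − pKa) = 10^(7.42 − 7.47) = 10^-0.05 = 0.8913.
(a) Fraction as HOCl = 1 / (1 + 0.8913) = 0.5288.
(a) OCl⁻ = (1 − 0.5288) × 6.88 ppm = 3.242 ppm.

(b) Volume: 2170 m³ = 2,170,000 L.
(b) Chlorine deficit: 12.6 − 2.3 = 10.3 ppm = 10.3 mg/L as Cl₂.
(b) Cl₂ equivalent needed: 10.3 mg/L × 2,170,000 L = 22,350,000 mg = 22,350 g.
(b) Product at 9.0% available chlorine: 22,350 / 0.09 = 248,300 g.
(b) Volume at density 1.19 g/mL: 248,300 g ÷ 1.19 g/mL = 208,700 mL.

(a) 3.24 ppm; (b) 209 L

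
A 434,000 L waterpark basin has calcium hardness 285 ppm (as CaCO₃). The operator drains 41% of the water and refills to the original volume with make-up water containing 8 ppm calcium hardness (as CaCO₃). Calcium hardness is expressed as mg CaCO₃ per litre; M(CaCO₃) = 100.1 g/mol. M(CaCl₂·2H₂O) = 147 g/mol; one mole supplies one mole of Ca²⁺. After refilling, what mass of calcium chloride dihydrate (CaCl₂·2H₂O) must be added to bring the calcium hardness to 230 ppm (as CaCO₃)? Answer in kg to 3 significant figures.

37.3 kg

After draining 41% and refilling: 285 × 0.59 + 8 × 0.41 = 171.43 ppm.
Deficit to target: 230 − 171.43 = 58.57 mg/L.
As CaCO₃: 58.57 mg/L × 434,000 L = 25,420 g; ÷ 100.1 = 253.9 mol Ca²⁺.
Mass: 253.9 × 147 = 37,330 g.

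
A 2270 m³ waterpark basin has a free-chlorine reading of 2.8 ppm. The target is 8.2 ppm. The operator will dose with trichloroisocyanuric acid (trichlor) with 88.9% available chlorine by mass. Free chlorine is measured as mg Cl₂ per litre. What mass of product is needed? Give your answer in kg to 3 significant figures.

Volume: 2270 m³ = 2,270,000 L.
Chlorine deficit: 8.2 − 2.8 = 5.4 ppm = 5.4 mg/L as Cl₂.
Cl₂ equivalent needed: 5.4 mg/L × 2,270,000 L = 12,260,000 mg = 12,260 g.
Product at 88.9% available chlorine: 12,260 / 0.889 = 13,790 g.

13.8 kg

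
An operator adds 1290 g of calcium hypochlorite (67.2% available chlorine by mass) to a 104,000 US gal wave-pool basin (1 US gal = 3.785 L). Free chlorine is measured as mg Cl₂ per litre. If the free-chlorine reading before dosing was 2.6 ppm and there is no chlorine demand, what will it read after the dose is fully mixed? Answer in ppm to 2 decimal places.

4.80 ppm

Volume: 104,000 US gal × 3.785 L/gal = 393,640 L.
Available chlorine delivered: 1290 g × 0.672 = 866.9 g as Cl₂.
Concentration rise: 866.9 g / 393,640 L = 2.202 mg/L = 2.20 ppm.
Final FC: 2.6 + 2.20 = 4.80 ppm.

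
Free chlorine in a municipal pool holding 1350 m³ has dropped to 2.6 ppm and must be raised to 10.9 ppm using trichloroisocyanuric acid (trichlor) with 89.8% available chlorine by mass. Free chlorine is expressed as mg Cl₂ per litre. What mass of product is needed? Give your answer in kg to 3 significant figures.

Volume: 1350 m³ = 1,350,000 L.
Chlorine deficit: 10.9 − 2.6 = 8.3 ppm = 8.3 mg/L as Cl₂.
Cl₂ equivalent needed: 8.3 mg/L × 1,350,000 L = 11,210,000 mg = 11,210 g.
Product at 89.8% available chlorine: 11,210 / 0.898 = 12,480 g.

12.5 kg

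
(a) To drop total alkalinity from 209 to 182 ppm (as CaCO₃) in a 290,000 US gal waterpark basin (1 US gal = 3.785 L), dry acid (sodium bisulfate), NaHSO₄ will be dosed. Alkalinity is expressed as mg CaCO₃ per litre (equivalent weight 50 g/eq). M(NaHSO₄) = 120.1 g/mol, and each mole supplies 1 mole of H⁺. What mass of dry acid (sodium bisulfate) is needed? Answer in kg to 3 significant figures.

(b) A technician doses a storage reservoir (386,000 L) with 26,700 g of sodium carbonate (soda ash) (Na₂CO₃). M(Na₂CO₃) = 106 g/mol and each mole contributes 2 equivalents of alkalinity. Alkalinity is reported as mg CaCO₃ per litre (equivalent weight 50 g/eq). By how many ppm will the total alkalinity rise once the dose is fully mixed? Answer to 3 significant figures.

(a) Volume: 290,000 US gal × 3.785 L/gal = 1,097,650 L.
(a) Alkalinity to neutralize: (209 − 182) = 27 mg/L as CaCO₃ × 1,097,650 L = 29,640 g as CaCO₃.
(a) Equivalents of H⁺ required: 29,640 ÷ 50 g/eq = 592.7 eq = 592.7 mol NaHSO₄.
(a) Mass of NaHSO₄: 592.7 × 120.1 = 71,190 g.

(b) Moles of Na₂CO₃: 26,700 g ÷ 106 g/mol = 251.9 mol → 503.8 eq of alkalinity.
(b) As CaCO₃: 503.8 eq × 50 g/eq = 25,190 g.
(b) Rise: 25,190 g / 386,000 L × 1000 = 65.26 mg/L.

(a) 71.2 kg; (b) 65.3 ppm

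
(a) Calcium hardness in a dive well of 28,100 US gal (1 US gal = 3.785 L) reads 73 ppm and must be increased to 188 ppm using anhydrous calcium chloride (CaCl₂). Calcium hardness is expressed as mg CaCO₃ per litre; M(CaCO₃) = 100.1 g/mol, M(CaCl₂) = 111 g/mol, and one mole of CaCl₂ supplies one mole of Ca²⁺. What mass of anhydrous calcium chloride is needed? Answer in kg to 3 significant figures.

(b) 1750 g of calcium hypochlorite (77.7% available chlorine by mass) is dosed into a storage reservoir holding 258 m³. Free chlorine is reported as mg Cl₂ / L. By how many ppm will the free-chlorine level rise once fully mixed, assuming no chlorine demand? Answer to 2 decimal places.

(a) 13.6 kg; (b) 5.27 ppm

(a) Volume: 28,100 US gal × 3.785 L/gal = 106,358 L.
(a) Hardness to add: (188 − 73) = 115 mg/L as CaCO₃ × 106,358 L = 12,230 g as CaCO₃.
(a) Moles of Ca²⁺ (1 mol Ca²⁺ ≡ 1 mol CaCO₃): 12,230 / 100.1 g/mol = 122.2 mol.
(a) Mass of CaCl₂: 122.2 × 111 = 13,560 g.

(b) Volume: 258 m³ = 258,000 L.
(b) Available chlorine delivered: 1750 g × 0.777 = 1360 g as Cl₂.
(b) Concentration rise: 1360 g / 258,000 L = 5.27 mg/L = 5.27 ppm.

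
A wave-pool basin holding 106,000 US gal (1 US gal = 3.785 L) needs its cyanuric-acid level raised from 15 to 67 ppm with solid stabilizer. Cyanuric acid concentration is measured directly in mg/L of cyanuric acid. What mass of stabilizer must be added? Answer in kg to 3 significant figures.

Volume: 106,000 US gal × 3.785 L/gal = 401,210 L.
CYA to add: (67 − 15) = 52 mg/L × 401,210 L = 20,860 g cyanuric acid.

20.9 kg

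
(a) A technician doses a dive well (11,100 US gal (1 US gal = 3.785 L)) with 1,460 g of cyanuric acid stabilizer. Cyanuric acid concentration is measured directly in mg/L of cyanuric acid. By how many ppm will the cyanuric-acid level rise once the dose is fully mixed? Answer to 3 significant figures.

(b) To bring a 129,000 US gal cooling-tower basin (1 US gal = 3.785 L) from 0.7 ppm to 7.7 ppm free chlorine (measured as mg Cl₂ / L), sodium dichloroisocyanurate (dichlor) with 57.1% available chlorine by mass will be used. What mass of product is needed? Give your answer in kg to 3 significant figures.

(a) 34.8 ppm; (b) 5.99 kg

(a) Volume: 11,100 US gal × 3.785 L/gal = 42,014 L.
(a) Rise: 1,460 g / 42,014 L × 1000 = 34.75 mg/L.

(b) Volume: 129,000 US gal × 3.785 L/gal = 488,265 L.
(b) Chlorine deficit: 7.7 − 0.7 = 7 ppm = 7 mg/L as Cl₂.
(b) Cl₂ equivalent needed: 7 mg/L × 488,265 L = 3,418,000 mg = 3418 g.
(b) Product at 57.1% available chlorine: 3418 / 0.571 = 5986 g.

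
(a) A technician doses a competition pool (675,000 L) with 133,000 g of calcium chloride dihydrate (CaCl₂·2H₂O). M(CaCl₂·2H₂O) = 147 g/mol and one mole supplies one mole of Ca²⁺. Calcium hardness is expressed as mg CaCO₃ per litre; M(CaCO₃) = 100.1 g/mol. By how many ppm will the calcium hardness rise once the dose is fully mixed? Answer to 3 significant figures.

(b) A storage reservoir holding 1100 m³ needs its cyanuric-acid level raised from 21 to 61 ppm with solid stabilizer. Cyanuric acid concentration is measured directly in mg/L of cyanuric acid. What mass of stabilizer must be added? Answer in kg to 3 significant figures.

(a) 134 ppm; (b) 44.0 kg

(a) Moles of Ca²⁺: 133,000 g ÷ 147 g/mol = 904.8 mol.
(a) As CaCO₃: 904.8 mol × 100.1 g/mol = 90,570 g.
(a) Rise: 90,570 g / 675,000 L × 1000 = 134.2 mg/L.

(b) Volume: 1100 m³ = 1,100,000 L.
(b) CYA to add: (61 − 21) = 40 mg/L × 1,100,000 L = 44,000 g cyanuric acid.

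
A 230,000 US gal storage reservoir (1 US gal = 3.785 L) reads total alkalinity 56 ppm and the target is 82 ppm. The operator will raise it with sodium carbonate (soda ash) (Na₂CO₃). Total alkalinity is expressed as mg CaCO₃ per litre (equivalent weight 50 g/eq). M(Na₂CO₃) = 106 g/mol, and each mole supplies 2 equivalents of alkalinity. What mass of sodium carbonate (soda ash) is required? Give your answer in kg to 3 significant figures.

24.0 kg

Volume: 230,000 US gal × 3.785 L/gal = 870,550 L.
Alkalinity to add: (82 − 56) = 26 mg/L as CaCO₃ × 870,550 L = 22,630 g as CaCO₃.
Equivalents: 22,630 g ÷ 50 g/eq = 452.7 eq.
Each mole of Na₂CO₃ supplies 2 eq, so 452.7 / 2 = 226.3 mol.
Mass: 226.3 mol × 106 g/mol = 23,990 g.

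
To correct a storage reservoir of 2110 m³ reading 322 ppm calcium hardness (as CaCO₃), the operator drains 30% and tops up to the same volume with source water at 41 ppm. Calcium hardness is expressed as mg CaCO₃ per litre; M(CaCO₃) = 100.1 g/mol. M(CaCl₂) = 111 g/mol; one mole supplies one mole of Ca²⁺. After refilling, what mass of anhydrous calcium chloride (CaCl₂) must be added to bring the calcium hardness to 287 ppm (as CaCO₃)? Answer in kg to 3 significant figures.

115 kg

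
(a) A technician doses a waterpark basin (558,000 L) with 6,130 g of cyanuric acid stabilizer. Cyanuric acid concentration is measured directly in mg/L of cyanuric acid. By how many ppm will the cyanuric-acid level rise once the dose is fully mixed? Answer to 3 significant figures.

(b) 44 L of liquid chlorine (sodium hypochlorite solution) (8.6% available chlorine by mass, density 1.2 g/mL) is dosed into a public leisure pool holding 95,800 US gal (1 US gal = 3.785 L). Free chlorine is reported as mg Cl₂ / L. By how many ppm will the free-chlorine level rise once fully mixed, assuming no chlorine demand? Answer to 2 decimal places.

(a) Rise: 6,130 g / 558,000 L × 1000 = 10.99 mg/L.

(b) Volume: 95,800 US gal × 3.785 L/gal = 362,603 L.
(b) Mass of solution: 44 L × 1000 mL/L × 1.2 g/mL = 52,800 g.
(b) Available chlorine delivered: 52,800 g × 0.086 = 4541 g as Cl₂.
(b) Concentration rise: 4541 g / 362,603 L = 12.52 mg/L = 12.52 ppm.

(a) 11.0 ppm; (b) 12.52 ppm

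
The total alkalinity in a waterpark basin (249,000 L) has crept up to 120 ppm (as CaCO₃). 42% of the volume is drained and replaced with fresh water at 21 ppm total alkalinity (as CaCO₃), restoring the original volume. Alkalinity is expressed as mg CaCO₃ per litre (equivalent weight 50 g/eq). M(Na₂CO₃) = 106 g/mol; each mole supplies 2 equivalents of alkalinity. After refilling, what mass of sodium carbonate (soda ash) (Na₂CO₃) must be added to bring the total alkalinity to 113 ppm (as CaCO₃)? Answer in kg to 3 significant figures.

9.13 kg

After draining 42% and refilling: 120 × 0.58 + 21 × 0.42 = 78.42 ppm.
Deficit to target: 113 − 78.42 = 34.58 mg/L.
As CaCO₃: 34.58 mg/L × 249,000 L = 8610 g; ÷ 50 g/eq ÷ 2 = 86.1 mol Na₂CO₃.
Mass: 86.1 × 106 = 9127 g.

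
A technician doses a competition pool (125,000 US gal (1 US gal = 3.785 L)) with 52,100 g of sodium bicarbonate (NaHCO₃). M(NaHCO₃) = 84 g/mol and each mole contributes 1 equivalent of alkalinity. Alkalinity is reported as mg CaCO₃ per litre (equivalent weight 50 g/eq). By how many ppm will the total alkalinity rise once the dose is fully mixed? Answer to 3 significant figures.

65.5 ppm

Volume: 125,000 US gal × 3.785 L/gal = 473,125 L.
Moles of NaHCO₃: 52,100 g ÷ 84 g/mol = 620.2 mol → 620.2 eq of alkalinity.
As CaCO₃: 620.2 eq × 50 g/eq = 31,010 g.
Rise: 31,010 g / 473,125 L × 1000 = 65.55 mg/L.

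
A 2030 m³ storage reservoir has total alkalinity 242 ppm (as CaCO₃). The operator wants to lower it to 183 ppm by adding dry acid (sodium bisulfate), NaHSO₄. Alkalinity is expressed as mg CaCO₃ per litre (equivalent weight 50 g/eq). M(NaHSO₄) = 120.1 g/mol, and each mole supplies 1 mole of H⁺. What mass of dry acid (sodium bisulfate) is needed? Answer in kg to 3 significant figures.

Volume: 2030 m³ = 2,030,000 L.
Alkalinity to neutralize: (242 − 183) = 59 mg/L as CaCO₃ × 2,030,000 L = 119,800 g as CaCO₃.
Equivalents of H⁺ required: 119,800 ÷ 50 g/eq = 2395 eq = 2395 mol NaHSO₄.
Mass of NaHSO₄: 2395 × 120.1 = 287,700 g.

288 kg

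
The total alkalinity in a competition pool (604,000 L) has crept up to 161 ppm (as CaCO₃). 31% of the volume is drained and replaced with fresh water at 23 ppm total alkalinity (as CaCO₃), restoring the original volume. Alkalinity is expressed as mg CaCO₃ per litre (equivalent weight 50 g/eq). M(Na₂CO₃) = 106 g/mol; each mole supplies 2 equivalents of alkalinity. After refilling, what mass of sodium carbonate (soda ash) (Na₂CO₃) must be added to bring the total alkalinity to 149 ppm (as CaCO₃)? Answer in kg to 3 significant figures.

19.7 kg

After draining 31% and refilling: 161 × 0.69 + 23 × 0.31 = 118.22 ppm.
Deficit to target: 149 − 118.22 = 30.78 mg/L.
As CaCO₃: 30.78 mg/L × 604,000 L = 18,590 g; ÷ 50 g/eq ÷ 2 = 185.9 mol Na₂CO₃.
Mass: 185.9 × 106 = 19,710 g.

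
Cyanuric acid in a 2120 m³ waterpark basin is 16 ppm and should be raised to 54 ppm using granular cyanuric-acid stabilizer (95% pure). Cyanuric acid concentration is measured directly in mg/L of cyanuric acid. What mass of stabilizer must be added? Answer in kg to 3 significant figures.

Volume: 2120 m³ = 2,120,000 L.
CYA to add: (54 − 16) = 38 mg/L × 2,120,000 L = 80,560 g cyanuric acid.
At 95% purity: 80,560 / 0.95 = 84,800 g product.

84.8 kg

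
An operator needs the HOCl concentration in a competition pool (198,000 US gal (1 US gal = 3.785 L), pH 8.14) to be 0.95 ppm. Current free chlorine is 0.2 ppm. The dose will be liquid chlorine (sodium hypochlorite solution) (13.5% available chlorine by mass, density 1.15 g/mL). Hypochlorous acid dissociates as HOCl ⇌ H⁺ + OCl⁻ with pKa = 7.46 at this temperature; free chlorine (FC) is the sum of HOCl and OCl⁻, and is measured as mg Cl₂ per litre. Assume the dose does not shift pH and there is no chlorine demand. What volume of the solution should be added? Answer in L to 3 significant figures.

25.6 L

Volume: 198,000 US gal × 3.785 L/gal = 749,430 L.
[OCl⁻]/[HOCl] = 10^(pH − pKa) = 10^(8.14 − 7.46) = 4.786; fraction as HOCl = 1/(1 + 4.786) = 0.1728.
Free chlorine required for 0.95 ppm HOCl: 0.95 / 0.1728 = 5.497 ppm.
FC to add: 5.497 − 0.2 = 5.297 mg/L as Cl₂.
Cl₂ equivalent: 5.297 mg/L × 749,430 L = 3970 g.
Product at 13.5% available Cl: 3970 / 0.135 = 29,410 g.
Volume: 29,410 g ÷ 1.15 g/mL = 25,570 mL.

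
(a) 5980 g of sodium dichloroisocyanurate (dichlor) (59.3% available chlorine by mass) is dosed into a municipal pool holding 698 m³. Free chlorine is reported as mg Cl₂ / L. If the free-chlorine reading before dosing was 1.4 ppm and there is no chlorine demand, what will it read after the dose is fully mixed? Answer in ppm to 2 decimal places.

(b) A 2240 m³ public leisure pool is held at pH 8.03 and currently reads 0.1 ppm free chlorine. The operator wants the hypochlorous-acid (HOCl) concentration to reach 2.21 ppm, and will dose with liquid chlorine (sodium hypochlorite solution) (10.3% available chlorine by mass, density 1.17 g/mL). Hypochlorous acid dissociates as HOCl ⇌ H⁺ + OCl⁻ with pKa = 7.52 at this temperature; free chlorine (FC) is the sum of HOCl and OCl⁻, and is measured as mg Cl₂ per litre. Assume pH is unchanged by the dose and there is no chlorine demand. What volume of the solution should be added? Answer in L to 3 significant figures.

(a) Volume: 698 m³ = 698,000 L.
(a) Available chlorine delivered: 5980 g × 0.593 = 3546 g as Cl₂.
(a) Concentration rise: 3546 g / 698,000 L = 5.08 mg/L = 5.08 ppm.
(a) Final FC: 1.4 + 5.08 = 6.48 ppm.

(b) Volume: 2240 m³ = 2,240,000 L.
(b) [OCl⁻]/[HOCl] = 10^(pH − pKa) = 10^(8.03 − 7.52) = 3.236; fraction as HOCl = 1/(1 + 3.236) = 0.2361.
(b) Free chlorine required for 2.21 ppm HOCl: 2.21 / 0.2361 = 9.361 ppm.
(b) FC to add: 9.361 − 0.1 = 9.261 mg/L as Cl₂.
(b) Cl₂ equivalent: 9.261 mg/L × 2,240,000 L = 20,750 g.
(b) Product at 10.3% available Cl: 20,750 / 0.103 = 201,400 g.
(b) Volume: 201,400 g ÷ 1.17 g/mL = 172,100 mL.

(a) 6.48 ppm; (b) 172 L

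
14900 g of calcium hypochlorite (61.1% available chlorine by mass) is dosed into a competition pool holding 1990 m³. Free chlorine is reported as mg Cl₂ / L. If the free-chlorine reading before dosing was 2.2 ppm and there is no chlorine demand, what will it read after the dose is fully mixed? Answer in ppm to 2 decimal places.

Volume: 1990 m³ = 1,990,000 L.
Available chlorine delivered: 14,900 g × 0.611 = 9104 g as Cl₂.
Concentration rise: 9104 g / 1,990,000 L = 4.575 mg/L = 4.57 ppm.
Final FC: 2.2 + 4.57 = 6.77 ppm.

6.77 ppm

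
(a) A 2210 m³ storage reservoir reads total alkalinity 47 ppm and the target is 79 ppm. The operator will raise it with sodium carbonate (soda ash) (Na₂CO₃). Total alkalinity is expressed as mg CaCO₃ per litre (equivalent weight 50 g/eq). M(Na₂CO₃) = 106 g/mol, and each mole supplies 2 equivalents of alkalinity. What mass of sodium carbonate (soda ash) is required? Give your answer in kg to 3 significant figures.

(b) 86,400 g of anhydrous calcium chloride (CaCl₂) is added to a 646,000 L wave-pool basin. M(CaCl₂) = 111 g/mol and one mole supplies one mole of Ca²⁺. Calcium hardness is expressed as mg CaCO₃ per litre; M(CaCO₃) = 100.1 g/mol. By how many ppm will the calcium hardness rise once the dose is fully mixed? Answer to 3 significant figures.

(a) Volume: 2210 m³ = 2,210,000 L.
(a) Alkalinity to add: (79 − 47) = 32 mg/L as CaCO₃ × 2,210,000 L = 70,720 g as CaCO₃.
(a) Equivalents: 70,720 g ÷ 50 g/eq = 1414 eq.
(a) Each mole of Na₂CO₃ supplies 2 eq, so 1414 / 2 = 707.2 mol.
(a) Mass: 707.2 mol × 106 g/mol = 74,960 g.

(b) Moles of Ca²⁺: 86,400 g ÷ 111 g/mol = 778.4 mol.
(b) As CaCO₃: 778.4 mol × 100.1 g/mol = 77,920 g.
(b) Rise: 77,920 g / 646,000 L × 1000 = 120.6 mg/L.

(a) 75.0 kg; (b) 121 ppm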